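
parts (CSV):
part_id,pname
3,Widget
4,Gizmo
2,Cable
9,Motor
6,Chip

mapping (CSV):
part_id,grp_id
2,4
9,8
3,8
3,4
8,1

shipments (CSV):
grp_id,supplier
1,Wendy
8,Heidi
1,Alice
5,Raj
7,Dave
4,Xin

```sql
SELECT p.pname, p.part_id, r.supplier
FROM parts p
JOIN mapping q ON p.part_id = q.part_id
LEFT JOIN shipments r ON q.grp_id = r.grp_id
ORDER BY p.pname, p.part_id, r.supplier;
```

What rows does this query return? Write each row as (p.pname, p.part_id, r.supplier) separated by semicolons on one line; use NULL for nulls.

Evaluate left to right. First `parts p INNER JOIN mapping q` on part_id: 4 row(s).
Then LEFT JOIN `shipments r` on grp_id: each of those 4 rows is kept; rows whose q.grp_id has no match in r get NULL for r's columns.

(Cable, 2, Xin); (Motor, 9, Heidi); (Widget, 3, Heidi); (Widget, 3, Xin)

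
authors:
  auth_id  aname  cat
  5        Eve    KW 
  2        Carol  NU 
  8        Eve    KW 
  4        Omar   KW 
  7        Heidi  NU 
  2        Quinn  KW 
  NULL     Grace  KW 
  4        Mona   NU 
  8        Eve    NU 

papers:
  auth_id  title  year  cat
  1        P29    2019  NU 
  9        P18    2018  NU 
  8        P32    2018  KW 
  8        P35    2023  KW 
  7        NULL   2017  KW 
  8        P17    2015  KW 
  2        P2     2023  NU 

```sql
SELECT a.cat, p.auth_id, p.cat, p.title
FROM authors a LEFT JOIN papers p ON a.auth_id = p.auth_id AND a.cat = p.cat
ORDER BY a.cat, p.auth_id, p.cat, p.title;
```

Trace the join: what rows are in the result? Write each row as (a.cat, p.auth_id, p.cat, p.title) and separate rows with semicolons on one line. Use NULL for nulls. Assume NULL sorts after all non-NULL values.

(KW, 8, KW, P17); (KW, 8, KW, P32); (KW, 8, KW, P35); (KW, NULL, NULL, NULL); (KW, NULL, NULL, NULL); (KW, NULL, NULL, NULL); (KW, NULL, NULL, NULL); (NU, 2, NU, P2); (NU, NULL, NULL, NULL); (NU, NULL, NULL, NULL); (NU, NULL, NULL, NULL)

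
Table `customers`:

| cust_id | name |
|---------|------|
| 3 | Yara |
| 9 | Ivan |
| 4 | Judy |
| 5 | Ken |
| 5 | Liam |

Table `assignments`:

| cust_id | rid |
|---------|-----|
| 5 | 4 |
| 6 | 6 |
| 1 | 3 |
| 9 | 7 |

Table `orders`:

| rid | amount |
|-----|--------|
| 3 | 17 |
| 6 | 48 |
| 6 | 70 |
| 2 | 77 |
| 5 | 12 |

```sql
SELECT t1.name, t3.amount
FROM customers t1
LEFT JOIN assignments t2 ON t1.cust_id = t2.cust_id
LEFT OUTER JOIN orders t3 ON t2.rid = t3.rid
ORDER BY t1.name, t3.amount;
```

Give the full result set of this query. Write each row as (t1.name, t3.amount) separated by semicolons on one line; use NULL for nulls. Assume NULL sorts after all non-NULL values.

Evaluate left to right. First `customers t1 LEFT JOIN assignments t2` on cust_id: 5 row(s).
Then LEFT JOIN `orders t3` on rid: each of those 5 rows is kept; rows whose t2.rid has no match in t3 get NULL for t3's columns.

(Ivan, NULL); (Judy, NULL); (Ken, NULL); (Liam, NULL); (Yara, NULL)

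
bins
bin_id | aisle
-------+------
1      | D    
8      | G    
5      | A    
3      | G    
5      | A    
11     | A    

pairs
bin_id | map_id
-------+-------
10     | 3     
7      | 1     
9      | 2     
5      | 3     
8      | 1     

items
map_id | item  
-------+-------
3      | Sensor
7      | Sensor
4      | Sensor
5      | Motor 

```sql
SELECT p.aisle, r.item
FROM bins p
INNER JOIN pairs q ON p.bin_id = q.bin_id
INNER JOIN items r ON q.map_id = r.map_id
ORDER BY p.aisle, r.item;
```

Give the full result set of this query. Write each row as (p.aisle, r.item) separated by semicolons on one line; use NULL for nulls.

(A, Sensor); (A, Sensor)

Evaluate left to right. First `bins p INNER JOIN pairs q` on bin_id: 3 row(s).
Then INNER JOIN `items r` on map_id: keep only rows whose q.map_id appears in r.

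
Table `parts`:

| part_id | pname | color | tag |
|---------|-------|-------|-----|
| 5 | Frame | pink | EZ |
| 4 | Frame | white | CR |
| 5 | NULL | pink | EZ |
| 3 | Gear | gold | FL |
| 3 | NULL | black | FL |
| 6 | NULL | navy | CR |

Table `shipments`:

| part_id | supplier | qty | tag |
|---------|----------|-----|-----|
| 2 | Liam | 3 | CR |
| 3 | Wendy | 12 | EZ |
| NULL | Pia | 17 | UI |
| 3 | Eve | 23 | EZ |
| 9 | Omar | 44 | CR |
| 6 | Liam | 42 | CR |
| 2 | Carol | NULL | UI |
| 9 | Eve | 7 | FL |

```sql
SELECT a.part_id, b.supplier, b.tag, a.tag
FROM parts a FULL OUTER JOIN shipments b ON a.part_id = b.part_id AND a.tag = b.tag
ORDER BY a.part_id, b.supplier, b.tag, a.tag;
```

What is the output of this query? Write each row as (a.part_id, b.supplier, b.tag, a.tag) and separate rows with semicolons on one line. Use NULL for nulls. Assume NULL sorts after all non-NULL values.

FULL OUTER JOIN keeps every row from both sides; unmatched rows get NULL for the other side's columns.
Matching on a.part_id = b.part_id AND a.tag = b.tag. A NULL in a compared column never satisfies the condition.
- part_id=5, tag=EZ: no b row matches, row kept with b columns NULL.
- part_id=4, tag=CR: no b row matches, row kept with b columns NULL.
- part_id=5, tag=EZ: no b row matches, row kept with b columns NULL.
- part_id=3, tag=FL: no b row matches, row kept with b columns NULL.
- part_id=3, tag=FL: no b row matches, row kept with b columns NULL.
- part_id=6, tag=CR: 1 matching b row(s), so 1 row(s) emitted.
- plus 7 unmatched b row(s), each kept with NULL a columns.

(3, NULL, NULL, FL); (3, NULL, NULL, FL); (4, NULL, NULL, CR); (5, NULL, NULL, EZ); (5, NULL, NULL, EZ); (6, Liam, CR, CR); (NULL, Carol, UI, NULL); (NULL, Eve, EZ, NULL); (NULL, Eve, FL, NULL); (NULL, Liam, CR, NULL); (NULL, Omar, CR, NULL); (NULL, Pia, UI, NULL); (NULL, Wendy, EZ, NULL)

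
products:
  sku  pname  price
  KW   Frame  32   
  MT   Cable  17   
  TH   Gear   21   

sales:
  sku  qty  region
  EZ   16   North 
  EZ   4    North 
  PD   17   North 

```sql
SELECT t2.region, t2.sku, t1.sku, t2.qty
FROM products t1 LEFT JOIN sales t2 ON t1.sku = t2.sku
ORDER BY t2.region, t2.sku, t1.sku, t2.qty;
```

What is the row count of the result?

3

LEFT JOIN keeps every row from `products`; unmatched rows get NULL for `sales`'s columns.
Matching on t1.sku = t2.sku.
Matched pairs: 0; unmatched t1 rows kept: 3.
Total: 0 matched + 3 padded = 3 rows.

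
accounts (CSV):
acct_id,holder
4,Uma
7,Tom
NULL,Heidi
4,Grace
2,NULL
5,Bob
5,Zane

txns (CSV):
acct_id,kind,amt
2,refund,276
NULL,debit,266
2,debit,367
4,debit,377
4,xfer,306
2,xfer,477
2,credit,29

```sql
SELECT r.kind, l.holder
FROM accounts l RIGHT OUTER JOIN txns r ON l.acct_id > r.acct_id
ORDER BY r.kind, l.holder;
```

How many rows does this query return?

27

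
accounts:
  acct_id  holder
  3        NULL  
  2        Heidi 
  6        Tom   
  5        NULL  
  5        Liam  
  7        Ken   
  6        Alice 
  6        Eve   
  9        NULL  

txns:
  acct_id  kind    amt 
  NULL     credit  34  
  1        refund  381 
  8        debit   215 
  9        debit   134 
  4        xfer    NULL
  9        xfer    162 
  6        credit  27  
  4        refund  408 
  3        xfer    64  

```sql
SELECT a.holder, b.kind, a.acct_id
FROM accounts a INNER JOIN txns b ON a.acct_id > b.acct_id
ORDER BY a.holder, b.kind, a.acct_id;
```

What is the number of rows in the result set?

INNER JOIN keeps only pairs where the ON condition holds.
Matching on a.acct_id > b.acct_id. A NULL in a compared column never satisfies the condition.
- a[0] acct_id=3 → 1 match(es) in b → 1 row(s).
- a[1] acct_id=2 → 1 match(es) in b → 1 row(s).
- a[2] acct_id=6 → 4 match(es) in b → 4 row(s).
- a[3] acct_id=5 → 4 match(es) in b → 4 row(s).
- a[4] acct_id=5 → 4 match(es) in b → 4 row(s).
- a[5] acct_id=7 → 5 match(es) in b → 5 row(s).
- a[6] acct_id=6 → 4 match(es) in b → 4 row(s).
- a[7] acct_id=6 → 4 match(es) in b → 4 row(s).
- a[8] acct_id=9 → 6 match(es) in b → 6 row(s).
Total: 33 rows.

33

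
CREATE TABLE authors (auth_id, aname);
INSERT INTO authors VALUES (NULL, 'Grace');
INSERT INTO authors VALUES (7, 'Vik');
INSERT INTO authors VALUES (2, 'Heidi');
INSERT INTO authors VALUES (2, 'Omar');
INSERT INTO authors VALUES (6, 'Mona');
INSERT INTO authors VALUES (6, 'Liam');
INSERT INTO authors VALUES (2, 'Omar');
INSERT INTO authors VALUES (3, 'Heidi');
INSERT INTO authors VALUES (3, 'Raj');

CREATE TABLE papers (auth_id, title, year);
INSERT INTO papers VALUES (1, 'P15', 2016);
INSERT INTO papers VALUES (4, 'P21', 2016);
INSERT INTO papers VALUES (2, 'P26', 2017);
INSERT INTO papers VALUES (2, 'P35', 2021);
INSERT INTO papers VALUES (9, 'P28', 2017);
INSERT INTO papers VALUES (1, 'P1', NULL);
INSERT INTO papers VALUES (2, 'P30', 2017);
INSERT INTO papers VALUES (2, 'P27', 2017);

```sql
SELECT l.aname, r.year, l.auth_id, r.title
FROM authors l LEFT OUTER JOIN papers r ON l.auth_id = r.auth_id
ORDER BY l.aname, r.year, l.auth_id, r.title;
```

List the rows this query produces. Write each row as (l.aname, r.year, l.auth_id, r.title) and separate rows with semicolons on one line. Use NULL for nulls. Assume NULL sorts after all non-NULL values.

(Grace, NULL, NULL, NULL); (Heidi, 2017, 2, P26); (Heidi, 2017, 2, P27); (Heidi, 2017, 2, P30); (Heidi, 2021, 2, P35); (Heidi, NULL, 3, NULL); (Liam, NULL, 6, NULL); (Mona, NULL, 6, NULL); (Omar, 2017, 2, P26); (Omar, 2017, 2, P26); (Omar, 2017, 2, P27); (Omar, 2017, 2, P27); (Omar, 2017, 2, P30); (Omar, 2017, 2, P30); (Omar, 2021, 2, P35); (Omar, 2021, 2, P35); (Raj, NULL, 3, NULL); (Vik, NULL, 7, NULL)

LEFT JOIN keeps every row from `authors`; unmatched rows get NULL for `papers`'s columns.
Matching on l.auth_id = r.auth_id. A NULL in a compared column never satisfies the condition.
Matched pairs: 12; unmatched l rows kept: 6.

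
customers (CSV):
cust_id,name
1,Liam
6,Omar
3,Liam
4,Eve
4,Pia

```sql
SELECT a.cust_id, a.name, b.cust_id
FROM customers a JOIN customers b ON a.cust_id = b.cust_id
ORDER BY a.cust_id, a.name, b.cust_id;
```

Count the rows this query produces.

7

INNER JOIN keeps only pairs where the ON condition holds.
Matching on a.cust_id = b.cust_id.
- a row (cust_id=1): matches 1 b row(s) → 1 output row(s).
- a row (cust_id=6): matches 1 b row(s) → 1 output row(s).
- a row (cust_id=3): matches 1 b row(s) → 1 output row(s).
- a row (cust_id=4): matches 2 b row(s) → 2 output row(s).
- a row (cust_id=4): matches 2 b row(s) → 2 output row(s).
Total: 7 rows.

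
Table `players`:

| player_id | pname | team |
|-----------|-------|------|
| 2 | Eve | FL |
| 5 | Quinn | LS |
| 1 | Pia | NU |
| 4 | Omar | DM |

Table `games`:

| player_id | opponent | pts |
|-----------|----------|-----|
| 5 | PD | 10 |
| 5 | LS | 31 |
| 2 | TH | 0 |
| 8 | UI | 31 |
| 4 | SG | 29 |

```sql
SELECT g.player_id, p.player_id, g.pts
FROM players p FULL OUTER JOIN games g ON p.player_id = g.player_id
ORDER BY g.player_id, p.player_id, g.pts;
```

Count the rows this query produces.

FULL OUTER JOIN keeps every row from both sides; unmatched rows get NULL for the other side's columns.
Matching on p.player_id = g.player_id.
Matched pairs: 4; unmatched p rows kept: 1; unmatched g rows kept: 1.
Total: 4 matched + 2 padded = 6 rows.

6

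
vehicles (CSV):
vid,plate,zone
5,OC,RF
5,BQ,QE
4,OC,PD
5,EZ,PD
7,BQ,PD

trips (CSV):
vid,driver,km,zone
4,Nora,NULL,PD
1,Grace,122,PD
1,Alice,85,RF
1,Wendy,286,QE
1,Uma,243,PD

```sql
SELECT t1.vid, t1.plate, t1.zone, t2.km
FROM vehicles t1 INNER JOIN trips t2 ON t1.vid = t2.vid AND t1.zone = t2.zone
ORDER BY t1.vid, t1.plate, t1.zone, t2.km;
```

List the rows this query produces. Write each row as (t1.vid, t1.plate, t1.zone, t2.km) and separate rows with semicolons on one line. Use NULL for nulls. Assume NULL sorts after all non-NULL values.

INNER JOIN keeps only pairs where the ON condition holds.
Matching on t1.vid = t2.vid AND t1.zone = t2.zone.
Matched pairs: 1.

(4, OC, PD, NULL)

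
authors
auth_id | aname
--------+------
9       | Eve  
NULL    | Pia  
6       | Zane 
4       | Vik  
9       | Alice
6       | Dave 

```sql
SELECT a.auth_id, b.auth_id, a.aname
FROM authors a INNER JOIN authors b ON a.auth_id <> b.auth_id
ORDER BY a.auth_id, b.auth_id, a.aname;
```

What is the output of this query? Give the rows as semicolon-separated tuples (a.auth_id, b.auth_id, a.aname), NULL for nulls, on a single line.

INNER JOIN keeps only pairs where the ON condition holds.
Matching on a.auth_id <> b.auth_id. A NULL in a compared column never satisfies the condition.
- a[0] auth_id=9 → 3 match(es) in b → 3 row(s).
- a[1] auth_id=NULL → no match; dropped.
- a[2] auth_id=6 → 3 match(es) in b → 3 row(s).
- a[3] auth_id=4 → 4 match(es) in b → 4 row(s).
- a[4] auth_id=9 → 3 match(es) in b → 3 row(s).
- a[5] auth_id=6 → 3 match(es) in b → 3 row(s).

(4, 6, Vik); (4, 6, Vik); (4, 9, Vik); (4, 9, Vik); (6, 4, Dave); (6, 4, Zane); (6, 9, Dave); (6, 9, Dave); (6, 9, Zane); (6, 9, Zane); (9, 4, Alice); (9, 4, Eve); (9, 6, Alice); (9, 6, Alice); (9, 6, Eve); (9, 6, Eve)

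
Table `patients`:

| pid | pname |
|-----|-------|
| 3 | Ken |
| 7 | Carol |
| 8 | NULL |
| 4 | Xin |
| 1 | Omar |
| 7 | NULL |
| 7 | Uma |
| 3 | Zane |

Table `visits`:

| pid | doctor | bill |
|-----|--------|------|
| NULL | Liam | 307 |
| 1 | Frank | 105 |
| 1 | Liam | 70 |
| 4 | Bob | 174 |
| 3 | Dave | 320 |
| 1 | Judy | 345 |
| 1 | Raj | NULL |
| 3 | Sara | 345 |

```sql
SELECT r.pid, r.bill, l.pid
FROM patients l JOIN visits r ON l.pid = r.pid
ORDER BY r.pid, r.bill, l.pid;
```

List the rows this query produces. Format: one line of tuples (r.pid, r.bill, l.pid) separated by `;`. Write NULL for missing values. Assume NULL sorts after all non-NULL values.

(1, 70, 1); (1, 105, 1); (1, 345, 1); (1, NULL, 1); (3, 320, 3); (3, 320, 3); (3, 345, 3); (3, 345, 3); (4, 174, 4)

INNER JOIN keeps only pairs where the ON condition holds.
Matching on l.pid = r.pid. A NULL in a compared column never satisfies the condition.
Matched pairs: 9.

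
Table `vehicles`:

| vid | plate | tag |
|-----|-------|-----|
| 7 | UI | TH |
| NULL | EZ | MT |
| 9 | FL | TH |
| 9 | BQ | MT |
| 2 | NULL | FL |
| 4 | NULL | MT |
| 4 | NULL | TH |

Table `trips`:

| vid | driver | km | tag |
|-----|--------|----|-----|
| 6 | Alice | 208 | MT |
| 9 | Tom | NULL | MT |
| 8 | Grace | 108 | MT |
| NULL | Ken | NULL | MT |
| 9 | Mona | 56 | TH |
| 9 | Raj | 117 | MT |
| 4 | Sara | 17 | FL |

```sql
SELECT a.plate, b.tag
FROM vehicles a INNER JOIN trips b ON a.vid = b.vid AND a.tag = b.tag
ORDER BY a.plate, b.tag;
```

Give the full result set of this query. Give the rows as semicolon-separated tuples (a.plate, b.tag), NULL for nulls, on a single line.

(BQ, MT); (BQ, MT); (FL, TH)

INNER JOIN keeps only pairs where the ON condition holds.
Matching on a.vid = b.vid AND a.tag = b.tag. A NULL in a compared column never satisfies the condition.
Matched pairs: 3.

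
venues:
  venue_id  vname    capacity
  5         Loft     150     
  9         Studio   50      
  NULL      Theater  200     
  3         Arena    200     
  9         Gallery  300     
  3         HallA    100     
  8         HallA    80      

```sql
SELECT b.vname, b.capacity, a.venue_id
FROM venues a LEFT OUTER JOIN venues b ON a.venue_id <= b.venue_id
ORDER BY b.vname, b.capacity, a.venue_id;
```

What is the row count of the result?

LEFT JOIN keeps every row from `venues a`; unmatched rows get NULL for `venues b`'s columns.
Matching on a.venue_id <= b.venue_id. A NULL in a compared column never satisfies the condition.
Matched pairs: 23; unmatched a rows kept: 1.
Total: 23 matched + 1 padded = 24 rows.

24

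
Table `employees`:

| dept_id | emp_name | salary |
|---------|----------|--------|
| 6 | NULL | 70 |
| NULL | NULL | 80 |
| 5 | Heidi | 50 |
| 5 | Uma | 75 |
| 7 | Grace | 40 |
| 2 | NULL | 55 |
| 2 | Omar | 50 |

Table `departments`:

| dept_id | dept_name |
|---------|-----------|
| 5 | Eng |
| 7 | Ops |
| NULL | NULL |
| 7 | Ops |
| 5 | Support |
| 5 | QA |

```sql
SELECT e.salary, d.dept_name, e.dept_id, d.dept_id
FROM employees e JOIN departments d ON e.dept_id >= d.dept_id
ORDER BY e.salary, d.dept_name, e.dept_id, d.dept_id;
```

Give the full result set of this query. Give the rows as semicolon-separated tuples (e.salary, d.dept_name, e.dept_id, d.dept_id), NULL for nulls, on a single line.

INNER JOIN keeps only pairs where the ON condition holds.
Matching on e.dept_id >= d.dept_id. A NULL in a compared column never satisfies the condition.
- e[0] dept_id=6 → 3 match(es) in d → 3 row(s).
- e[1] dept_id=NULL → no match; dropped.
- e[2] dept_id=5 → 3 match(es) in d → 3 row(s).
- e[3] dept_id=5 → 3 match(es) in d → 3 row(s).
- e[4] dept_id=7 → 5 match(es) in d → 5 row(s).
- e[5] dept_id=2 → no match; dropped.
- e[6] dept_id=2 → no match; dropped.

(40, Eng, 7, 5); (40, Ops, 7, 7); (40, Ops, 7, 7); (40, QA, 7, 5); (40, Support, 7, 5); (50, Eng, 5, 5); (50, QA, 5, 5); (50, Support, 5, 5); (70, Eng, 6, 5); (70, QA, 6, 5); (70, Support, 6, 5); (75, Eng, 5, 5); (75, QA, 5, 5); (75, Support, 5, 5)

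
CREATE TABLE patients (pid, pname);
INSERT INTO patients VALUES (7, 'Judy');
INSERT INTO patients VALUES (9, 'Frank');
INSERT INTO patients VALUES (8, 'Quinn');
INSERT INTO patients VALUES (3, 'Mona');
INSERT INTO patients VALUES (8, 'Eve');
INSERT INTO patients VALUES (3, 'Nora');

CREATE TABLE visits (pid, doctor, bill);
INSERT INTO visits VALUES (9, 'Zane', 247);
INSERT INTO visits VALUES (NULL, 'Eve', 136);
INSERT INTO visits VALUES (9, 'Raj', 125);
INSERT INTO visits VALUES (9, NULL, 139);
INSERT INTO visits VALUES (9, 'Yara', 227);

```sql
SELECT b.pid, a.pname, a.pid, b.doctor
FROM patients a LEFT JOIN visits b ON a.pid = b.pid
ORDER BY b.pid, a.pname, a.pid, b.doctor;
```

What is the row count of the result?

9

LEFT JOIN keeps every row from `patients`; unmatched rows get NULL for `visits`'s columns.
Matching on a.pid = b.pid. A NULL in a compared column never satisfies the condition.
- pid=7: no b row matches, row kept with b columns NULL.
- pid=9: 4 matching b row(s), so 4 row(s) emitted.
- pid=8: no b row matches, row kept with b columns NULL.
- pid=3: no b row matches, row kept with b columns NULL.
- pid=8: no b row matches, row kept with b columns NULL.
- pid=3: no b row matches, row kept with b columns NULL.
Total: 4 matched + 5 padded = 9 rows.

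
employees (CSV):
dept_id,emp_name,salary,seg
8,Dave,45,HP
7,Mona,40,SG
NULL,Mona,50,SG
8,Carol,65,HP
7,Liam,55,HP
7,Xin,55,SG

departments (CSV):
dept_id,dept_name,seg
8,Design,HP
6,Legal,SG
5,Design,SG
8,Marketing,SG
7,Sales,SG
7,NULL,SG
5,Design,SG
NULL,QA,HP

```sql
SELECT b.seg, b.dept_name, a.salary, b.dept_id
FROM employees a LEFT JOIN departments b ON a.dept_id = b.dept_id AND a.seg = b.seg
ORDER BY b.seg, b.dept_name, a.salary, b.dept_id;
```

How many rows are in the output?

8

LEFT JOIN keeps every row from `employees`; unmatched rows get NULL for `departments`'s columns.
Matching on a.dept_id = b.dept_id AND a.seg = b.seg. A NULL in a compared column never satisfies the condition.
- a (dept_id=8, seg=HP) pairs with 1 row(s) of b.
- a (dept_id=7, seg=SG) pairs with 2 row(s) of b.
- a (dept_id=NULL, seg=SG) has no partner → padded with NULL.
- a (dept_id=8, seg=HP) pairs with 1 row(s) of b.
- a (dept_id=7, seg=HP) has no partner → padded with NULL.
- a (dept_id=7, seg=SG) pairs with 2 row(s) of b.
Total: 6 matched + 2 padded = 8 rows.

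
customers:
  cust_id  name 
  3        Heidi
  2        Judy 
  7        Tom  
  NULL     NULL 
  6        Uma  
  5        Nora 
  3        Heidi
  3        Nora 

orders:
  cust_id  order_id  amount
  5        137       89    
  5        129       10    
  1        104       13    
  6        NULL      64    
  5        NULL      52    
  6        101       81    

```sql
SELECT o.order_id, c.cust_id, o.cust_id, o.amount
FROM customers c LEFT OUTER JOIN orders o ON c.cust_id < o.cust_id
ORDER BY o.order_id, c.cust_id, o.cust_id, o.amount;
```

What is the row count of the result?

25

LEFT JOIN keeps every row from `customers`; unmatched rows get NULL for `orders`'s columns.
Matching on c.cust_id < o.cust_id. A NULL in a compared column never satisfies the condition.
Matched pairs: 22; unmatched c rows kept: 3.
Total: 22 matched + 3 padded = 25 rows.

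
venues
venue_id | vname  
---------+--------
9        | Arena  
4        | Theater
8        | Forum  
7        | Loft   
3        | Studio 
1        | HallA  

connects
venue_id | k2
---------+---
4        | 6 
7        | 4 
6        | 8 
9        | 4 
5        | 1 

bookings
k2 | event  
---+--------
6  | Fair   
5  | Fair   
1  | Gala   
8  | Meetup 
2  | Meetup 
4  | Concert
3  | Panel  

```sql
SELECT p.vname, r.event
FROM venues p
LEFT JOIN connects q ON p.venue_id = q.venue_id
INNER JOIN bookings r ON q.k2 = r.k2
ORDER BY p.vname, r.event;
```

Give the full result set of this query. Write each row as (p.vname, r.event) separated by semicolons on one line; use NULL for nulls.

Joins associate left-to-right: venues LEFT JOIN connects on venue_id gives 6 intermediate row(s).
Then INNER JOIN `bookings r` on k2: keep only rows whose q.k2 appears in r.

(Arena, Concert); (Loft, Concert); (Theater, Fair)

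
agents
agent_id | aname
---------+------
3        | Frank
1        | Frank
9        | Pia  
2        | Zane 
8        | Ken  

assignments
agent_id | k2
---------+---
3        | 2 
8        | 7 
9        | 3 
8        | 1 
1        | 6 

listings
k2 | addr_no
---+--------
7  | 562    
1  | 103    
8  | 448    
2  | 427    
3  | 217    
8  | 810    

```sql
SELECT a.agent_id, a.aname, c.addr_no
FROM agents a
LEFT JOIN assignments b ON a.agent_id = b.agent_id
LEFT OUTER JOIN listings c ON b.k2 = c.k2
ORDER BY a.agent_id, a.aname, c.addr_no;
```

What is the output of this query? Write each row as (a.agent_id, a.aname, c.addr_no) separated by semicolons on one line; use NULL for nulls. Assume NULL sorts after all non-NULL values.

(1, Frank, NULL); (2, Zane, NULL); (3, Frank, 427); (8, Ken, 103); (8, Ken, 562); (9, Pia, 217)

Evaluate left to right. First `agents a LEFT JOIN assignments b` on agent_id: 6 row(s).
Then LEFT JOIN `listings c` on k2: each of those 6 rows is kept; rows whose b.k2 has no match in c get NULL for c's columns.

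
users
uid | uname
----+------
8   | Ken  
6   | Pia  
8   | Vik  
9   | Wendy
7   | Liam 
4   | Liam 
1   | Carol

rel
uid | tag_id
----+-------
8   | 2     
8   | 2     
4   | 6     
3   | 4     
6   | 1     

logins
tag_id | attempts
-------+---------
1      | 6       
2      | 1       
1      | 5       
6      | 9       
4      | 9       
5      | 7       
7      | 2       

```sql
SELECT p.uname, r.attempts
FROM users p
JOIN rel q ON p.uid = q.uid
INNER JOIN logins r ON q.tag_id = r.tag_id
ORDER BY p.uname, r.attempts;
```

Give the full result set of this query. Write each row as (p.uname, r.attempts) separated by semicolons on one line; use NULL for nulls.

(Ken, 1); (Ken, 1); (Liam, 9); (Pia, 5); (Pia, 6); (Vik, 1); (Vik, 1)

Step 1 — p INNER JOIN q on uid → 6 row(s).
Then INNER JOIN `logins r` on tag_id: keep only rows whose q.tag_id appears in r.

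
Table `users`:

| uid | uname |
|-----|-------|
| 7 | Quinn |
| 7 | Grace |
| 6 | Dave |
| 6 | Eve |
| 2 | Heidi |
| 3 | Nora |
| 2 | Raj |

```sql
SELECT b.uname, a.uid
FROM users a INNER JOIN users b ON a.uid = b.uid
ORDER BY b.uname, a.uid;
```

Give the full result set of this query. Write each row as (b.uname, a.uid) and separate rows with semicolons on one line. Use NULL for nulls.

INNER JOIN keeps only pairs where the ON condition holds.
Matching on a.uid = b.uid.
- uid=7: 2 matching b row(s), so 2 row(s) emitted.
- uid=7: 2 matching b row(s), so 2 row(s) emitted.
- uid=6: 2 matching b row(s), so 2 row(s) emitted.
- uid=6: 2 matching b row(s), so 2 row(s) emitted.
- uid=2: 2 matching b row(s), so 2 row(s) emitted.
- uid=3: 1 matching b row(s), so 1 row(s) emitted.
- uid=2: 2 matching b row(s), so 2 row(s) emitted.

(Dave, 6); (Dave, 6); (Eve, 6); (Eve, 6); (Grace, 7); (Grace, 7); (Heidi, 2); (Heidi, 2); (Nora, 3); (Quinn, 7); (Quinn, 7); (Raj, 2); (Raj, 2)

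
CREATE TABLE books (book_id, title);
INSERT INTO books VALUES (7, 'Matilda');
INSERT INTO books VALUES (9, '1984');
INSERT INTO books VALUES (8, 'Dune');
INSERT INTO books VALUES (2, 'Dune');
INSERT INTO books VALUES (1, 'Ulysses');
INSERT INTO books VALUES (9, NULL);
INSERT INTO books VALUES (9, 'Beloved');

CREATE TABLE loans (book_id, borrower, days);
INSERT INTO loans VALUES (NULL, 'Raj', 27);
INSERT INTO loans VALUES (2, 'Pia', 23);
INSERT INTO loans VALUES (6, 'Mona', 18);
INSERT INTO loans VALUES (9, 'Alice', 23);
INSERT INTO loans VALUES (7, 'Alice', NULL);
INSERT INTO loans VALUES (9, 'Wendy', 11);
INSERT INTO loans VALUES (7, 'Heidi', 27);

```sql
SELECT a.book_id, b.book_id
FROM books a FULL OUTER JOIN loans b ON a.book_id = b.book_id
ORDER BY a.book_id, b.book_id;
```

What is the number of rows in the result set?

13

FULL OUTER JOIN keeps every row from both sides; unmatched rows get NULL for the other side's columns.
Matching on a.book_id = b.book_id. A NULL in a compared column never satisfies the condition.
Matched pairs: 9; unmatched a rows kept: 2; unmatched b rows kept: 2.
Total: 9 matched + 4 padded = 13 rows.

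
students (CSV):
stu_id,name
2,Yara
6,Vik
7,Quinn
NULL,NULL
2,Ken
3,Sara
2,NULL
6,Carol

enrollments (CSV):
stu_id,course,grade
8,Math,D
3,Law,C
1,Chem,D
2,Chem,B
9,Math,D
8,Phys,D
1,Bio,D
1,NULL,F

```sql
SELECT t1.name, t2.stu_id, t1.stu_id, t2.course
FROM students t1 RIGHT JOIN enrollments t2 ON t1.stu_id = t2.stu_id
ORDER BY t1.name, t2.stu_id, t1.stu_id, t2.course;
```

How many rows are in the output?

10

RIGHT JOIN keeps every row from `enrollments`; unmatched rows get NULL for `students`'s columns.
Matching on t1.stu_id = t2.stu_id. A NULL in a compared column never satisfies the condition.
Matched pairs: 4; unmatched t2 rows kept: 6.
Total: 4 matched + 6 padded = 10 rows.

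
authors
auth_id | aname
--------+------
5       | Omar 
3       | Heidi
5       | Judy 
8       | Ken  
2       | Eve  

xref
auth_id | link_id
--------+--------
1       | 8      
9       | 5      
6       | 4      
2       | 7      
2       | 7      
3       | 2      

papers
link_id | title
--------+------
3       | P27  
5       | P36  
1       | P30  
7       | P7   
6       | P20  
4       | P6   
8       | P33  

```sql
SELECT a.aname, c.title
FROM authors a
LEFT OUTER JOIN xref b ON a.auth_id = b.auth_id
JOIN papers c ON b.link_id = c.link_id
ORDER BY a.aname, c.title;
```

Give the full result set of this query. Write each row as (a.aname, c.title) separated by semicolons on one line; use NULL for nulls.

(Eve, P7); (Eve, P7)

Joins associate left-to-right: authors LEFT JOIN xref on auth_id gives 6 intermediate row(s).
Then INNER JOIN `papers c` on link_id: keep only rows whose b.link_id appears in c.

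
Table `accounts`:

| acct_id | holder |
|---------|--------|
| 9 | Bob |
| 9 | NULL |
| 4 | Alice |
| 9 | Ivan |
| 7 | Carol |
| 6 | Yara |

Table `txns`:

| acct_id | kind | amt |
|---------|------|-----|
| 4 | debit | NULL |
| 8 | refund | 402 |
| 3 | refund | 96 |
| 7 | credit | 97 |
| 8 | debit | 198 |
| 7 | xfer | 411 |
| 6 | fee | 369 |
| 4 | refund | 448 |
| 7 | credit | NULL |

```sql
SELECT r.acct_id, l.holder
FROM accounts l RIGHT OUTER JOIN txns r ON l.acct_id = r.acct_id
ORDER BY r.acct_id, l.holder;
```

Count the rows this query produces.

RIGHT JOIN keeps every row from `txns`; unmatched rows get NULL for `accounts`'s columns.
Matching on l.acct_id = r.acct_id.
Matched pairs: 6; unmatched r rows kept: 3.
Total: 6 matched + 3 padded = 9 rows.

9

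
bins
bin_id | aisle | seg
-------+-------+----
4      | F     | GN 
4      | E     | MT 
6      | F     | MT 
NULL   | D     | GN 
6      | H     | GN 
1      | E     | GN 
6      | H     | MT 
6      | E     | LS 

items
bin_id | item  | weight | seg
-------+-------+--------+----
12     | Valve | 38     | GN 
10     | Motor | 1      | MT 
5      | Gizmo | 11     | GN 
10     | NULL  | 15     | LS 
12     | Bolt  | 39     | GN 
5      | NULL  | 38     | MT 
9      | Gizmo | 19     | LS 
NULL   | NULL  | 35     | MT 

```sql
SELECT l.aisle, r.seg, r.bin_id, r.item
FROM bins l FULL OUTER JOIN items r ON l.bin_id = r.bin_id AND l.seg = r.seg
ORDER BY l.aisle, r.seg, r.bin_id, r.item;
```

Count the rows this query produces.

16

FULL OUTER JOIN keeps every row from both sides; unmatched rows get NULL for the other side's columns.
Matching on l.bin_id = r.bin_id AND l.seg = r.seg. A NULL in a compared column never satisfies the condition.
Matched pairs: 0; unmatched l rows kept: 8; unmatched r rows kept: 8.
Total: 0 matched + 16 padded = 16 rows.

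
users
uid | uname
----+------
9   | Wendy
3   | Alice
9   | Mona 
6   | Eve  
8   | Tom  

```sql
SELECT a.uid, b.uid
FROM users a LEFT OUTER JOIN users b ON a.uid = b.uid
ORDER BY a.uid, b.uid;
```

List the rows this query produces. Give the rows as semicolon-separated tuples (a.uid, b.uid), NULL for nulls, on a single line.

LEFT JOIN keeps every row from `users a`; unmatched rows get NULL for `users b`'s columns.
Matching on a.uid = b.uid.
Matched pairs: 7; unmatched a rows kept: 0.

(3, 3); (6, 6); (8, 8); (9, 9); (9, 9); (9, 9); (9, 9)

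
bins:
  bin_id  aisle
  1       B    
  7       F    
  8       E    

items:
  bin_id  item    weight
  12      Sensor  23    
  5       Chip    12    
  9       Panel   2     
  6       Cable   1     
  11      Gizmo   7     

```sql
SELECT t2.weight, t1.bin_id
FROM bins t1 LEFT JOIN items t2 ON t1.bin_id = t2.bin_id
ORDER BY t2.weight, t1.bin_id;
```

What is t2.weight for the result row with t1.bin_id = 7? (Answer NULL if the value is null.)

NULL

LEFT JOIN keeps every row from `bins`; unmatched rows get NULL for `items`'s columns.
Matching on t1.bin_id = t2.bin_id.
Matched pairs: 0; unmatched t1 rows kept: 3.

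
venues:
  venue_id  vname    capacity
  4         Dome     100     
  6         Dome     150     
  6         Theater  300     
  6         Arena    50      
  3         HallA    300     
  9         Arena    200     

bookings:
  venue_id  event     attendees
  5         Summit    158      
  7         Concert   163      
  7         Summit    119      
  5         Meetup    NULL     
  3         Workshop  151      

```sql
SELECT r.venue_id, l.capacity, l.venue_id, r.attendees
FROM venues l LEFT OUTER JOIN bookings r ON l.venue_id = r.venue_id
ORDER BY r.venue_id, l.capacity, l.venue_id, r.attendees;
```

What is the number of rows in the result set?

6

LEFT JOIN keeps every row from `venues`; unmatched rows get NULL for `bookings`'s columns.
Matching on l.venue_id = r.venue_id.
Matched pairs: 1; unmatched l rows kept: 5.
Total: 1 matched + 5 padded = 6 rows.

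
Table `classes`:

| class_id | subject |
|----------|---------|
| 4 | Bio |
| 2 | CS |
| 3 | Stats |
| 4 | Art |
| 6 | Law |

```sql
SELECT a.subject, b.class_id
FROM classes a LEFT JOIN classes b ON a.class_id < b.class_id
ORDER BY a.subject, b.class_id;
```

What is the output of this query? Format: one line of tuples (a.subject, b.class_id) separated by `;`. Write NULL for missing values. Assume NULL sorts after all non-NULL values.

LEFT JOIN keeps every row from `classes a`; unmatched rows get NULL for `classes b`'s columns.
Matching on a.class_id < b.class_id.
Matched pairs: 9; unmatched a rows kept: 1.

(Art, 6); (Bio, 6); (CS, 3); (CS, 4); (CS, 4); (CS, 6); (Law, NULL); (Stats, 4); (Stats, 4); (Stats, 6)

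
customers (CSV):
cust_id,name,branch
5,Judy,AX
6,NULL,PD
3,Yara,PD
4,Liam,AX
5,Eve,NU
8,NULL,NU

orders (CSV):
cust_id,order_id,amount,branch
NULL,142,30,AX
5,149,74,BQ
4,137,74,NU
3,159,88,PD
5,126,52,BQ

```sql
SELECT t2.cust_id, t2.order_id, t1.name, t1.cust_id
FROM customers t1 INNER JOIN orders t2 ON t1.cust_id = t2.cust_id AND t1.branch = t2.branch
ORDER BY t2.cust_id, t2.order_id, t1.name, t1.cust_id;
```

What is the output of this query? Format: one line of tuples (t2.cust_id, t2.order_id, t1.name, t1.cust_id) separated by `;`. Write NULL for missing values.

INNER JOIN keeps only pairs where the ON condition holds.
Matching on t1.cust_id = t2.cust_id AND t1.branch = t2.branch. A NULL in a compared column never satisfies the condition.
Matched pairs: 1.

(3, 159, Yara, 3)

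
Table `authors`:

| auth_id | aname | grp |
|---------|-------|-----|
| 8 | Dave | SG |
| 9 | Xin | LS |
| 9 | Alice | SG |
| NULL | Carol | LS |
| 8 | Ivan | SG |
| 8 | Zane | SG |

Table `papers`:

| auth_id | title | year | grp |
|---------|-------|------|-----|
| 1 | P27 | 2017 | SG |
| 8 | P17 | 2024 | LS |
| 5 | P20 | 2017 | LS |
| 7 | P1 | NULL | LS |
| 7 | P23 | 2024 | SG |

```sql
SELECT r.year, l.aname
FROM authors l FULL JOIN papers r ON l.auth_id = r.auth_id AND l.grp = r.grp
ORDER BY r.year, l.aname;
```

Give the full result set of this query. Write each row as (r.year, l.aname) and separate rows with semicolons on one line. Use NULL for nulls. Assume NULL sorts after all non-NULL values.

(2017, NULL); (2017, NULL); (2024, NULL); (2024, NULL); (NULL, Alice); (NULL, Carol); (NULL, Dave); (NULL, Ivan); (NULL, Xin); (NULL, Zane); (NULL, NULL)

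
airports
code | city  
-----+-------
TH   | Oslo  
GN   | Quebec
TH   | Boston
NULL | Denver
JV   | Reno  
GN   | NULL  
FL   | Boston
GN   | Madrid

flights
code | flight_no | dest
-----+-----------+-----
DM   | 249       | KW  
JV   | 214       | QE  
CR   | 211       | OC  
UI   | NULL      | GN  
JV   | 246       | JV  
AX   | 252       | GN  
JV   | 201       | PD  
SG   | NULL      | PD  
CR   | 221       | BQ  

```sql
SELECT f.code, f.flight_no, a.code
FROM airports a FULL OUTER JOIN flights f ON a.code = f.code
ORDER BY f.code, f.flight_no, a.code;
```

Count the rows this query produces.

FULL OUTER JOIN keeps every row from both sides; unmatched rows get NULL for the other side's columns.
Matching on a.code = f.code. A NULL in a compared column never satisfies the condition.
- a row (code=TH): no match → kept, f columns NULL.
- a row (code=GN): no match → kept, f columns NULL.
- a row (code=TH): no match → kept, f columns NULL.
- a row (code=NULL): no match → kept, f columns NULL.
- a row (code=JV): matches 3 f row(s) → 3 output row(s).
- a row (code=GN): no match → kept, f columns NULL.
- a row (code=FL): no match → kept, f columns NULL.
- a row (code=GN): no match → kept, f columns NULL.
- 6 row(s) from f found no a partner → padded with NULL.
Total: 3 matched + 13 padded = 16 rows.

16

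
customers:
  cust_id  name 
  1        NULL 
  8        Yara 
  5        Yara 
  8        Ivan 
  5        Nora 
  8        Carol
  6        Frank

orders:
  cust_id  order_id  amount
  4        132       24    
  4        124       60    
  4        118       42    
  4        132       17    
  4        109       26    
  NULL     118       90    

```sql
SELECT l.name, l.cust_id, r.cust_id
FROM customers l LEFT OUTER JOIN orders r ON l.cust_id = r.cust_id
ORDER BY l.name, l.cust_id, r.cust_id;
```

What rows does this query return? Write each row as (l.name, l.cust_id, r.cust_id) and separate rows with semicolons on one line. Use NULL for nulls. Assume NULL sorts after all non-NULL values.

(Carol, 8, NULL); (Frank, 6, NULL); (Ivan, 8, NULL); (Nora, 5, NULL); (Yara, 5, NULL); (Yara, 8, NULL); (NULL, 1, NULL)

LEFT JOIN keeps every row from `customers`; unmatched rows get NULL for `orders`'s columns.
Matching on l.cust_id = r.cust_id. A NULL in a compared column never satisfies the condition.
- l[0] cust_id=1 → no match; kept with NULLs on the r side.
- l[1] cust_id=8 → no match; kept with NULLs on the r side.
- l[2] cust_id=5 → no match; kept with NULLs on the r side.
- l[3] cust_id=8 → no match; kept with NULLs on the r side.
- l[4] cust_id=5 → no match; kept with NULLs on the r side.
- l[5] cust_id=8 → no match; kept with NULLs on the r side.
- l[6] cust_id=6 → no match; kept with NULLs on the r side.
After projecting and ordering:
l.name | l.cust_id | r.cust_id
Carol | 8 | NULL
Frank | 6 | NULL
Ivan | 8 | NULL
Nora | 5 | NULL
Yara | 5 | NULL
Yara | 8 | NULL
NULL | 1 | NULL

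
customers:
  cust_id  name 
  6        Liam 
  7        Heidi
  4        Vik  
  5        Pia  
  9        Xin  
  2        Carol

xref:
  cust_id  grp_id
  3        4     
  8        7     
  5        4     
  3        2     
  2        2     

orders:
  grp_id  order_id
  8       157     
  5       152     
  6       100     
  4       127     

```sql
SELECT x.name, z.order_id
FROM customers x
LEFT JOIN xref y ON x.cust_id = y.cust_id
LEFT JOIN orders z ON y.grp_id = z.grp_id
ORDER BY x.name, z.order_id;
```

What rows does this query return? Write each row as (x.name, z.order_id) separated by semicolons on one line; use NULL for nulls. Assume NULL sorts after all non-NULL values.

(Carol, NULL); (Heidi, NULL); (Liam, NULL); (Pia, 127); (Vik, NULL); (Xin, NULL)

Joins associate left-to-right: customers LEFT JOIN xref on cust_id gives 6 intermediate row(s).
Then LEFT JOIN `orders z` on grp_id: each of those 6 rows is kept; rows whose y.grp_id has no match in z get NULL for z's columns.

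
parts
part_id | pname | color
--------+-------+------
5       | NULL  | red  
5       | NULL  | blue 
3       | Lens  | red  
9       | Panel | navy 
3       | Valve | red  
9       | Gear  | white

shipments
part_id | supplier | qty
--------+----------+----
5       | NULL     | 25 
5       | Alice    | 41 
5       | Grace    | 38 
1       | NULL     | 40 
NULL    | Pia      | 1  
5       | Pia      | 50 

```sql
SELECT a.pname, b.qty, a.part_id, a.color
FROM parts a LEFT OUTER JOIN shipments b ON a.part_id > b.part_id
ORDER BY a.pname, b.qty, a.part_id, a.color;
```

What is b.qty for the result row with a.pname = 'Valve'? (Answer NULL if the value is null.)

40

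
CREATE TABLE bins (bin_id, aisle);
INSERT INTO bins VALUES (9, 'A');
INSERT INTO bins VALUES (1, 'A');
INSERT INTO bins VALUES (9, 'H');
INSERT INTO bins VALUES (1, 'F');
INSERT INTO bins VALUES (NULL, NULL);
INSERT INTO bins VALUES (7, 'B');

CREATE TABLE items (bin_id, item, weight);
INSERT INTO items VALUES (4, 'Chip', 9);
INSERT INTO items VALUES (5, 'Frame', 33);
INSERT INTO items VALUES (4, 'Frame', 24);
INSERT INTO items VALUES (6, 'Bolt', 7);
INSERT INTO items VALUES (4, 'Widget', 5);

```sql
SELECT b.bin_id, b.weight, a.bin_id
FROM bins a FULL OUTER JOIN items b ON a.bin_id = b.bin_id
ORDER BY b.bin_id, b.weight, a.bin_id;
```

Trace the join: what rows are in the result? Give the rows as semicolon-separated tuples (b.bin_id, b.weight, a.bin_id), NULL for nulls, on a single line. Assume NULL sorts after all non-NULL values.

(4, 5, NULL); (4, 9, NULL); (4, 24, NULL); (5, 33, NULL); (6, 7, NULL); (NULL, NULL, 1); (NULL, NULL, 1); (NULL, NULL, 7); (NULL, NULL, 9); (NULL, NULL, 9); (NULL, NULL, NULL)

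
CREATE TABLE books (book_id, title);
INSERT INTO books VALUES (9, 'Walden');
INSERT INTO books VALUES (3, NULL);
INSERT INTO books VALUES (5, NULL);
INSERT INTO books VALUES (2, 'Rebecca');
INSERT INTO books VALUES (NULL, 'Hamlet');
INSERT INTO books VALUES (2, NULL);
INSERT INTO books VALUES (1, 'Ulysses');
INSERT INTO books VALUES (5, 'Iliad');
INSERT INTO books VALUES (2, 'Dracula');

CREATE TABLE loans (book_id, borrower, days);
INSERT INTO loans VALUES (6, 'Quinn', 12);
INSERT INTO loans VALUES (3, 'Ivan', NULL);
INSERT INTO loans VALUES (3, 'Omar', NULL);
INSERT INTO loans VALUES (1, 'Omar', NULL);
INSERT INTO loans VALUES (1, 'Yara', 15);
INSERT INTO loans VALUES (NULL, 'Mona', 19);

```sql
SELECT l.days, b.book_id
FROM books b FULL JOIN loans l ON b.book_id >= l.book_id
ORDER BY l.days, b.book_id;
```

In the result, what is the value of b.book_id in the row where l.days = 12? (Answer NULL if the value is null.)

9

FULL OUTER JOIN keeps every row from both sides; unmatched rows get NULL for the other side's columns.
Matching on b.book_id >= l.book_id. A NULL in a compared column never satisfies the condition.
Matched pairs: 25; unmatched b rows kept: 1; unmatched l rows kept: 1.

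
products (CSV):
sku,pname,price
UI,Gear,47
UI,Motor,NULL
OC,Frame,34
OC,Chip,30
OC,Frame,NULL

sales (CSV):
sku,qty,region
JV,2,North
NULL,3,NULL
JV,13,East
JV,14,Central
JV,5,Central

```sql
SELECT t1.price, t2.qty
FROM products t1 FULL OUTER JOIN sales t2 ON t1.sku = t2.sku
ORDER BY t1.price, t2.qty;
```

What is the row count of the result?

10

FULL OUTER JOIN keeps every row from both sides; unmatched rows get NULL for the other side's columns.
Matching on t1.sku = t2.sku. A NULL in a compared column never satisfies the condition.
- t1 row (sku=UI): no match → kept, t2 columns NULL.
- t1 row (sku=UI): no match → kept, t2 columns NULL.
- t1 row (sku=OC): no match → kept, t2 columns NULL.
- t1 row (sku=OC): no match → kept, t2 columns NULL.
- t1 row (sku=OC): no match → kept, t2 columns NULL.
- 5 row(s) from t2 found no t1 partner → padded with NULL.
Total: 0 matched + 10 padded = 10 rows.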